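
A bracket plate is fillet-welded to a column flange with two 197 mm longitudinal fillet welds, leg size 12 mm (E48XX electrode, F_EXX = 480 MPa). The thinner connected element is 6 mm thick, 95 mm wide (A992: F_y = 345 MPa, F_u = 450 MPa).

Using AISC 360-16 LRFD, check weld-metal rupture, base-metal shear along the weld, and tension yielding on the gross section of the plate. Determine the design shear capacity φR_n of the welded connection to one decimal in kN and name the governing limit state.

Weld metal: throat = 0.707×12 = 8.484 mm, L = 2×197 = 394 mm. φR_n = 0.75 × 0.6 × 480 × 8.484 × 394 = 722.0 kN.
Base metal shear (6 mm plate): yield φR_n = 1.0×0.6×345×6×394 = 489.3 kN; rupture φR_n = 0.75×0.6×450×6×394 = 478.7 kN; take 478.7 kN (rupture).
Tension yield (gross): A_g = 95×6 = 570 mm². φR_n = 0.90 × 345 × 570 = 177.0 kN.
Governing: min(722.0, 478.7, 177.0) = 177.0 kN → gross-section yield.

177.0 kN (gross-section yield governs)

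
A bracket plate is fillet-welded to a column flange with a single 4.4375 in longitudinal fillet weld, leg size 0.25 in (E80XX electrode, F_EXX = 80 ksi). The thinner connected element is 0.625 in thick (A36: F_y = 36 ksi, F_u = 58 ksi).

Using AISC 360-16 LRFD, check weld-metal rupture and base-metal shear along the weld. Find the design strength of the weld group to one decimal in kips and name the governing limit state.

28.2 kips (weld metal governs)

Weld metal: throat = 0.707×0.25 = 0.17675 in, L = 4.4375 in. φR_n = 0.75 × 0.6 × 80 × 0.17675 × 4.4375 = 28.2 kips.
Base metal shear (0.625 in plate): yield φR_n = 1.0×0.6×36×0.625×4.4375 = 59.9 kips; rupture φR_n = 0.75×0.6×58×0.625×4.4375 = 72.4 kips; take 59.9 kips (yield).
Governing: min(28.2, 59.9) = 28.2 kips → weld metal.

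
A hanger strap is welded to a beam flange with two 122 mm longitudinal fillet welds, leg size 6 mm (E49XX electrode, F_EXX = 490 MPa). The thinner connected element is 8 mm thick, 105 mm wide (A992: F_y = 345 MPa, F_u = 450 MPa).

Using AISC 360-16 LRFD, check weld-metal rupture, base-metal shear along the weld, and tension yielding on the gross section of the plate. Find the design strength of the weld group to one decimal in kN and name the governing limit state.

Weld metal: throat = 0.707×6 = 4.242 mm, L = 2×122 = 244 mm. φR_n = 0.75 × 0.6 × 490 × 4.242 × 244 = 228.2 kN.
Base metal shear (8 mm plate): yield φR_n = 1.0×0.6×345×8×244 = 404.1 kN; rupture φR_n = 0.75×0.6×450×8×244 = 395.3 kN; take 395.3 kN (rupture).
Tension yield (gross): A_g = 105×8 = 840 mm². φR_n = 0.90 × 345 × 840 = 260.8 kN.
Governing: min(228.2, 395.3, 260.8) = 228.2 kN → weld metal.

228.2 kN (weld metal governs)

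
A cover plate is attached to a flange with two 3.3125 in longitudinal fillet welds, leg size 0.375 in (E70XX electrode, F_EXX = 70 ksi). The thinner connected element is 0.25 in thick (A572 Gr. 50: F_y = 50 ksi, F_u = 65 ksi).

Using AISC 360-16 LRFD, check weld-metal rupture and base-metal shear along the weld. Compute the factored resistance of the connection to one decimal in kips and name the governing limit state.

48.4 kips (base-metal shear governs)

Weld metal: throat = 0.707×0.375 = 0.26513 in, L = 2×3.3125 = 6.625 in. φR_n = 0.75 × 0.6 × 70 × 0.26513 × 6.625 = 55.3 kips.
Base metal shear (0.25 in plate): yield φR_n = 1.0×0.6×50×0.25×6.625 = 49.7 kips; rupture φR_n = 0.75×0.6×65×0.25×6.625 = 48.4 kips; take 48.4 kips (rupture).
Governing: min(55.3, 48.4) = 48.4 kips → base-metal shear.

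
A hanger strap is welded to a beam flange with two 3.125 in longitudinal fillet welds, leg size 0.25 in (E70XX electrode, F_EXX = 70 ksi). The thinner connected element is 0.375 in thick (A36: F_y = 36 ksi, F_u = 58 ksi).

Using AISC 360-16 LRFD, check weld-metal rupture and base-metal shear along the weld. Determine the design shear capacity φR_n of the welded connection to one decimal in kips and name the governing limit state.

34.8 kips (weld metal governs)

Weld metal: throat = 0.707×0.25 = 0.17675 in, L = 2×3.125 = 6.25 in. φR_n = 0.75 × 0.6 × 70 × 0.17675 × 6.25 = 34.8 kips.
Base metal shear (0.375 in plate): yield φR_n = 1.0×0.6×36×0.375×6.25 = 50.6 kips; rupture φR_n = 0.75×0.6×58×0.375×6.25 = 61.2 kips; take 50.6 kips (yield).
Governing: min(34.8, 50.6) = 34.8 kips → weld metal.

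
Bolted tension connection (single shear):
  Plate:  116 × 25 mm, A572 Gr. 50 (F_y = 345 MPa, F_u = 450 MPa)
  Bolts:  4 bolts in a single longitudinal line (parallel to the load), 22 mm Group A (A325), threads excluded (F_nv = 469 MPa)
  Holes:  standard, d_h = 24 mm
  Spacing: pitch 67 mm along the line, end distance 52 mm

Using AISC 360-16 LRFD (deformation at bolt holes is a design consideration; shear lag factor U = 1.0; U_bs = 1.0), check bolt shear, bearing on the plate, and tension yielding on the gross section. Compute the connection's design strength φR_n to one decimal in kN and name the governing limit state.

Bolt shear: A_b = π(22)²/4 = 380.13 mm². φR_n = 0.75 × 469 × 380.13 × 4 × 1 = 534.8 kN.
Bearing (25 mm plate, F_u = 450 MPa): end bolts L_c = 52 − 24/2 = 40, R_n = min(1.2×40×25×450, 2.4×22×25×450) = 540 kN/bolt; interior L_c = 67 − 24 = 43, R_n = 580.5 kN/bolt. φR_n = 0.75 × (1×540 + 3×580.5) = 1711.1 kN.
Tension yield (gross): A_g = 116×25 = 2900 mm². φR_n = 0.90 × 345 × 2900 = 900.5 kN.
Governing: min(534.8, 1711.1, 900.5) = 534.8 kN → bolt shear.

534.8 kN (bolt shear governs)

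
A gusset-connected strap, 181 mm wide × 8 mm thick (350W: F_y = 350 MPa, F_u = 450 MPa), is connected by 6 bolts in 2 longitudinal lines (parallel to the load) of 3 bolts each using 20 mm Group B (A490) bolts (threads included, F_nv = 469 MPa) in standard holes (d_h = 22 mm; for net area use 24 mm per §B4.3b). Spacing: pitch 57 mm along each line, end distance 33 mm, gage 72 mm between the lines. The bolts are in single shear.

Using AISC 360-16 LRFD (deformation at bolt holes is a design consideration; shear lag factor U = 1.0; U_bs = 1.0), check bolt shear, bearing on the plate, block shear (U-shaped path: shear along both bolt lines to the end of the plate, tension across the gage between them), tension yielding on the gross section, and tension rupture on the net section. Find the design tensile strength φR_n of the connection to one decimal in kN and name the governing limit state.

Bolt shear: A_b = π(20)²/4 = 314.16 mm². φR_n = 0.75 × 469 × 314.16 × 6 × 1 = 663.0 kN.
Bearing (8 mm plate, F_u = 450 MPa): end bolts L_c = 33 − 22/2 = 22, R_n = min(1.2×22×8×450, 2.4×20×8×450) = 95.04 kN/bolt; interior L_c = 57 − 22 = 35, R_n = 151.2 kN/bolt. φR_n = 0.75 × (2×95.04 + 4×151.2) = 596.2 kN.
Block shear: shear path 2×[33+2×57] = 2×147 mm, A_gv = 2352, A_nv = 2×(147 − 2.5×24)×8 = 1392 mm²; tension across gage: (72 − 1×24)×8 = 384 mm². R_n = min(0.6×450×1392, 0.6×350×2352) + 1.0×450×384 = min(375.84, 493.92) + 172.8 = 548.64 kN. φR_n = 0.75 × 548.64 = 411.5 kN.
Tension yield (gross): A_g = 181×8 = 1448 mm². φR_n = 0.90 × 350 × 1448 = 456.1 kN.
Tension rupture (net): A_n = (181 − 2×24)×8 = 1064 mm² (U = 1.0, A_e = A_n). φR_n = 0.75 × 450 × 1064 = 359.1 kN.
Governing: min(663.0, 596.2, 411.5, 456.1, 359.1) = 359.1 kN → net-section rupture.

359.1 kN (net-section rupture governs)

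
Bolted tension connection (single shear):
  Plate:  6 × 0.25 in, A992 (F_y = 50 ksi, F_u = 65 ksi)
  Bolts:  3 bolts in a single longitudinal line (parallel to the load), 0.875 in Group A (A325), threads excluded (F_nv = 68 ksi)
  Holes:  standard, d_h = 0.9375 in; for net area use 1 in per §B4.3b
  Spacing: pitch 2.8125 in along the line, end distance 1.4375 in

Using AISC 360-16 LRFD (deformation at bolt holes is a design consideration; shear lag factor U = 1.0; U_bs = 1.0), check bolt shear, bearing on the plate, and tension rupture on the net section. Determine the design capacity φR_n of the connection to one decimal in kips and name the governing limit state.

Bolt shear: A_b = π(0.875)²/4 = 0.60132 in². φR_n = 0.75 × 68 × 0.60132 × 3 × 1 = 92.0 kips.
Bearing (0.25 in plate, F_u = 65 ksi): end bolts L_c = 1.4375 − 0.9375/2 = 0.96875, R_n = min(1.2×0.96875×0.25×65, 2.4×0.875×0.25×65) = 18.891 kips/bolt; interior L_c = 2.8125 − 0.9375 = 1.875, R_n = 34.125 kips/bolt. φR_n = 0.75 × (1×18.891 + 2×34.125) = 65.4 kips.
Tension rupture (net): A_n = (6 − 1×1)×0.25 = 1.25 in² (U = 1.0, A_e = A_n). φR_n = 0.75 × 65 × 1.25 = 60.9 kips.
Governing: min(92.0, 65.4, 60.9) = 60.9 kips → net-section rupture.

60.9 kips (net-section rupture governs)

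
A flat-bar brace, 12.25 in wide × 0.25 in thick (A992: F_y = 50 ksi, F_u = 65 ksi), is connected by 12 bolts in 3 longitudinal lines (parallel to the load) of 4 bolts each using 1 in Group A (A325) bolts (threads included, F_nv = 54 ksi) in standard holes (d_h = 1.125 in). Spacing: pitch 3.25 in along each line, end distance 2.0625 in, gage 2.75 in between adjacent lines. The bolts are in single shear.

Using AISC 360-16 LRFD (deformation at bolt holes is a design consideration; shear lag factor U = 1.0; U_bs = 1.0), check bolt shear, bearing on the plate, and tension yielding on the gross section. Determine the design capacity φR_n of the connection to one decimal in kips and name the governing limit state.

137.8 kips (gross-section yield governs)

Bolt shear: A_b = π(1)²/4 = 0.7854 in². φR_n = 0.75 × 54 × 0.7854 × 12 × 1 = 381.7 kips.
Bearing (0.25 in plate, F_u = 65 ksi): end bolts L_c = 2.0625 − 1.125/2 = 1.5, R_n = min(1.2×1.5×0.25×65, 2.4×1×0.25×65) = 29.25 kips/bolt; interior L_c = 3.25 − 1.125 = 2.125, R_n = 39 kips/bolt. φR_n = 0.75 × (3×29.25 + 9×39) = 329.1 kips.
Tension yield (gross): A_g = 12.25×0.25 = 3.0625 in². φR_n = 0.90 × 50 × 3.0625 = 137.8 kips.
Governing: min(381.7, 329.1, 137.8) = 137.8 kips → gross-section yield.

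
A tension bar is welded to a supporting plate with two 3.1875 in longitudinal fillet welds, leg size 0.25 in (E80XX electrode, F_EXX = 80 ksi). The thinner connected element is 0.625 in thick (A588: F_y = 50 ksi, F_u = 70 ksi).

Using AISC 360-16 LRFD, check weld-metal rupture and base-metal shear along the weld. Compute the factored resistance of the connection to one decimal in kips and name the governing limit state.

Weld metal: throat = 0.707×0.25 = 0.17675 in, L = 2×3.1875 = 6.375 in. φR_n = 0.75 × 0.6 × 80 × 0.17675 × 6.375 = 40.6 kips.
Base metal shear (0.625 in plate): yield φR_n = 1.0×0.6×50×0.625×6.375 = 119.5 kips; rupture φR_n = 0.75×0.6×70×0.625×6.375 = 125.5 kips; take 119.5 kips (yield).
Governing: min(40.6, 119.5) = 40.6 kips → weld metal.

40.6 kips (weld metal governs)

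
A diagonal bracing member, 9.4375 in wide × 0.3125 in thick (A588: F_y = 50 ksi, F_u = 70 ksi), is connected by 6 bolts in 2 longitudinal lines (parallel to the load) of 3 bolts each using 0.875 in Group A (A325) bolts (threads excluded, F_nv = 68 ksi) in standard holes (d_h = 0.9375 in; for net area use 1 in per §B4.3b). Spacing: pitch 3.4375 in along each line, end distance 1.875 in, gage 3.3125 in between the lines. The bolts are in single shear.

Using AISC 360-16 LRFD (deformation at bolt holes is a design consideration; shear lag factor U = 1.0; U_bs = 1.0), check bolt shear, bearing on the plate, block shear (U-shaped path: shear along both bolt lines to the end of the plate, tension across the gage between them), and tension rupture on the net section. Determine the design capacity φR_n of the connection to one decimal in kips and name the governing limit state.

122.0 kips (net-section rupture governs)

Bolt shear: A_b = π(0.875)²/4 = 0.60132 in². φR_n = 0.75 × 68 × 0.60132 × 6 × 1 = 184.0 kips.
Bearing (0.3125 in plate, F_u = 70 ksi): end bolts L_c = 1.875 − 0.9375/2 = 1.40625, R_n = min(1.2×1.40625×0.3125×70, 2.4×0.875×0.3125×70) = 36.914 kips/bolt; interior L_c = 3.4375 − 0.9375 = 2.5, R_n = 45.938 kips/bolt. φR_n = 0.75 × (2×36.914 + 4×45.938) = 193.2 kips.
Block shear: shear path 2×[1.875+2×3.4375] = 2×8.75 in, A_gv = 5.4688, A_nv = 2×(8.75 − 2.5×1)×0.3125 = 3.9063 in²; tension across gage: (3.3125 − 1×1)×0.3125 = 0.72266 in². R_n = min(0.6×70×3.9063, 0.6×50×5.4688) + 1.0×70×0.72266 = min(164.06, 164.06) + 50.586 = 214.65 kips. φR_n = 0.75 × 214.65 = 161.0 kips.
Tension rupture (net): A_n = (9.4375 − 2×1)×0.3125 = 2.3242 in² (U = 1.0, A_e = A_n). φR_n = 0.75 × 70 × 2.3242 = 122.0 kips.
Governing: min(184.0, 193.2, 161.0, 122.0) = 122.0 kips → net-section rupture.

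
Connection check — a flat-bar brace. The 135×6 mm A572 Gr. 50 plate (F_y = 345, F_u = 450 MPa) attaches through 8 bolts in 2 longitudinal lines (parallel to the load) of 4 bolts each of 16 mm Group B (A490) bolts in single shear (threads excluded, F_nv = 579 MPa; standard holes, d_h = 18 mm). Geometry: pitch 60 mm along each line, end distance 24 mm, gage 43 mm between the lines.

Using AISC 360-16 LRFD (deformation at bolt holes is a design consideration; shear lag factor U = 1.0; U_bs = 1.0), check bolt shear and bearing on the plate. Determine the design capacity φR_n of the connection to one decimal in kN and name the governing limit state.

539.5 kN (bearing governs)

Bolt shear: A_b = π(16)²/4 = 201.06 mm². φR_n = 0.75 × 579 × 201.06 × 8 × 1 = 698.5 kN.
Bearing (6 mm plate, F_u = 450 MPa): end bolts L_c = 24 − 18/2 = 15, R_n = min(1.2×15×6×450, 2.4×16×6×450) = 48.6 kN/bolt; interior L_c = 60 − 18 = 42, R_n = 103.68 kN/bolt. φR_n = 0.75 × (2×48.6 + 6×103.68) = 539.5 kN.
Governing: min(698.5, 539.5) = 539.5 kN → bearing.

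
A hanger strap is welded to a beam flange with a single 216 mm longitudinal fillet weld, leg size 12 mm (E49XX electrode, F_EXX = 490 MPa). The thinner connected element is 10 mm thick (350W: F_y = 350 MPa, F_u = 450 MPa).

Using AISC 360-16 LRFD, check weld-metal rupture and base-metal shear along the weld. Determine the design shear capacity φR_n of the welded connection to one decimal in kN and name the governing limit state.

404.1 kN (weld metal governs)

Weld metal: throat = 0.707×12 = 8.484 mm, L = 216 mm. φR_n = 0.75 × 0.6 × 490 × 8.484 × 216 = 404.1 kN.
Base metal shear (10 mm plate): yield φR_n = 1.0×0.6×350×10×216 = 453.6 kN; rupture φR_n = 0.75×0.6×450×10×216 = 437.4 kN; take 437.4 kN (rupture).
Governing: min(404.1, 437.4) = 404.1 kN → weld metal.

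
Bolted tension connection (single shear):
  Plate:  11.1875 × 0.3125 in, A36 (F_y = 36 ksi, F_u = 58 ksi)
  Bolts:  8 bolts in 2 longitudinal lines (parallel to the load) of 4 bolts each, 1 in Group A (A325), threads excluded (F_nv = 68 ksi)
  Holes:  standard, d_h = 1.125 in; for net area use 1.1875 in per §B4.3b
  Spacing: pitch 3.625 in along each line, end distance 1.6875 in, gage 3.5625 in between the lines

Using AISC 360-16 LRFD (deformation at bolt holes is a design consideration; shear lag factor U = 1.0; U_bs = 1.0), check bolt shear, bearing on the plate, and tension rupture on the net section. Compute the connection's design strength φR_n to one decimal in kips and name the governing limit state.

Bolt shear: A_b = π(1)²/4 = 0.7854 in². φR_n = 0.75 × 68 × 0.7854 × 8 × 1 = 320.4 kips.
Bearing (0.3125 in plate, F_u = 58 ksi): end bolts L_c = 1.6875 − 1.125/2 = 1.125, R_n = min(1.2×1.125×0.3125×58, 2.4×1×0.3125×58) = 24.469 kips/bolt; interior L_c = 3.625 − 1.125 = 2.5, R_n = 43.5 kips/bolt. φR_n = 0.75 × (2×24.469 + 6×43.5) = 232.5 kips.
Tension rupture (net): A_n = (11.1875 − 2×1.1875)×0.3125 = 2.7539 in² (U = 1.0, A_e = A_n). φR_n = 0.75 × 58 × 2.7539 = 119.8 kips.
Governing: min(320.4, 232.5, 119.8) = 119.8 kips → net-section rupture.

119.8 kips (net-section rupture governs)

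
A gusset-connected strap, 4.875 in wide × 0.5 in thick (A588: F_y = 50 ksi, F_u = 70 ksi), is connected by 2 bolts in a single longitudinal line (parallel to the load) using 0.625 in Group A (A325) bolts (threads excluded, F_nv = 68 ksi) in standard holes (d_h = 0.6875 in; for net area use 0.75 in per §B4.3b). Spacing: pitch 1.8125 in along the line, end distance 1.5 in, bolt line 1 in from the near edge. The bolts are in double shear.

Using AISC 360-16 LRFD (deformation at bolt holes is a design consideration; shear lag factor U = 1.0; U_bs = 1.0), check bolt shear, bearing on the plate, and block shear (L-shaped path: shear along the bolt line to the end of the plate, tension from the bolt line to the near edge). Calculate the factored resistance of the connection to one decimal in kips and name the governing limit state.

50.9 kips (block shear governs)

Bolt shear: A_b = π(0.625)²/4 = 0.3068 in². φR_n = 0.75 × 68 × 0.3068 × 2 × 2 = 62.6 kips.
Bearing (0.5 in plate, F_u = 70 ksi): end bolts L_c = 1.5 − 0.6875/2 = 1.15625, R_n = min(1.2×1.15625×0.5×70, 2.4×0.625×0.5×70) = 48.563 kips/bolt; interior L_c = 1.8125 − 0.6875 = 1.125, R_n = 47.25 kips/bolt. φR_n = 0.75 × (1×48.563 + 1×47.25) = 71.9 kips.
Block shear: shear path 1×[1.5+1×1.8125] = 1×3.3125 in, A_gv = 1.6563, A_nv = 1×(3.3125 − 1.5×0.75)×0.5 = 1.0938 in²; tension to near edge: (1 − 0.5×0.75)×0.5 = 0.3125 in². R_n = min(0.6×70×1.0938, 0.6×50×1.6563) + 1.0×70×0.3125 = min(45.94, 49.689) + 21.875 = 67.815 kips. φR_n = 0.75 × 67.815 = 50.9 kips.
Governing: min(62.6, 71.9, 50.9) = 50.9 kips → block shear.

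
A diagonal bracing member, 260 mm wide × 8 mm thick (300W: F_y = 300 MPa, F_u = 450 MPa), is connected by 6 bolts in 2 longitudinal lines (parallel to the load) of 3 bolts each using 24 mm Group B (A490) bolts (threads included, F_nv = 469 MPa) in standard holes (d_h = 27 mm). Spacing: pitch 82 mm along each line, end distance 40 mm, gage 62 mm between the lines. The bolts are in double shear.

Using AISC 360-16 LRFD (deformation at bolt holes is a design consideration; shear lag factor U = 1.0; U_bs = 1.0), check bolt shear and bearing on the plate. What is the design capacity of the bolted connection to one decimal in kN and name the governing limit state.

Bolt shear: A_b = π(24)²/4 = 452.39 mm². φR_n = 0.75 × 469 × 452.39 × 6 × 2 = 1909.5 kN.
Bearing (8 mm plate, F_u = 450 MPa): end bolts L_c = 40 − 27/2 = 26.5, R_n = min(1.2×26.5×8×450, 2.4×24×8×450) = 114.48 kN/bolt; interior L_c = 82 − 27 = 55, R_n = 207.36 kN/bolt. φR_n = 0.75 × (2×114.48 + 4×207.36) = 793.8 kN.
Governing: min(1909.5, 793.8) = 793.8 kN → bearing.

793.8 kN (bearing governs)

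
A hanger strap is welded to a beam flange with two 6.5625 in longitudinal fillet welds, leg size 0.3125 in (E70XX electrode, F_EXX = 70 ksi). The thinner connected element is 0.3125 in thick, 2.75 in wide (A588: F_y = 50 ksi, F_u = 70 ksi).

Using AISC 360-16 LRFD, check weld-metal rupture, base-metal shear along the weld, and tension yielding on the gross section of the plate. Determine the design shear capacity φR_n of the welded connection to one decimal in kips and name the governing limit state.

Weld metal: throat = 0.707×0.3125 = 0.22094 in, L = 2×6.5625 = 13.125 in. φR_n = 0.75 × 0.6 × 70 × 0.22094 × 13.125 = 91.3 kips.
Base metal shear (0.3125 in plate): yield φR_n = 1.0×0.6×50×0.3125×13.125 = 123.0 kips; rupture φR_n = 0.75×0.6×70×0.3125×13.125 = 129.2 kips; take 123.0 kips (yield).
Tension yield (gross): A_g = 2.75×0.3125 = 0.85938 in². φR_n = 0.90 × 50 × 0.85938 = 38.7 kips.
Governing: min(91.3, 123.0, 38.7) = 38.7 kips → gross-section yield.

38.7 kips (gross-section yield governs)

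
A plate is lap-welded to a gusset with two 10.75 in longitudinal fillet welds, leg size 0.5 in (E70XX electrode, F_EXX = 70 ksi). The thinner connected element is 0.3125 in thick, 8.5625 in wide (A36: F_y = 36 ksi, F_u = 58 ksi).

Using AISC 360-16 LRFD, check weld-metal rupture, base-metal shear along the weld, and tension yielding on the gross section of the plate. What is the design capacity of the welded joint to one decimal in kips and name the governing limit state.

Weld metal: throat = 0.707×0.5 = 0.3535 in, L = 2×10.75 = 21.5 in. φR_n = 0.75 × 0.6 × 70 × 0.3535 × 21.5 = 239.4 kips.
Base metal shear (0.3125 in plate): yield φR_n = 1.0×0.6×36×0.3125×21.5 = 145.1 kips; rupture φR_n = 0.75×0.6×58×0.3125×21.5 = 175.4 kips; take 145.1 kips (yield).
Tension yield (gross): A_g = 8.5625×0.3125 = 2.6758 in². φR_n = 0.90 × 36 × 2.6758 = 86.7 kips.
Governing: min(239.4, 145.1, 86.7) = 86.7 kips → gross-section yield.

86.7 kips (gross-section yield governs)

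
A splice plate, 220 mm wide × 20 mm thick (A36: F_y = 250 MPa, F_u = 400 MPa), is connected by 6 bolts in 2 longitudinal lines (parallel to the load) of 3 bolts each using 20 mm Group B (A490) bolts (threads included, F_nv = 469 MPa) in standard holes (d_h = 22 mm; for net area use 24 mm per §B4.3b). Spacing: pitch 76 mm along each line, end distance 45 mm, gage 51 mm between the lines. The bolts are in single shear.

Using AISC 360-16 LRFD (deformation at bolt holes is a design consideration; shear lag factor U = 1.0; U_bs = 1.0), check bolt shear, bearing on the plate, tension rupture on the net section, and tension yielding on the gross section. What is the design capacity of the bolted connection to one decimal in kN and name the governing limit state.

663.0 kN (bolt shear governs)

Bolt shear: A_b = π(20)²/4 = 314.16 mm². φR_n = 0.75 × 469 × 314.16 × 6 × 1 = 663.0 kN.
Bearing (20 mm plate, F_u = 400 MPa): end bolts L_c = 45 − 22/2 = 34, R_n = min(1.2×34×20×400, 2.4×20×20×400) = 326.4 kN/bolt; interior L_c = 76 − 22 = 54, R_n = 384 kN/bolt. φR_n = 0.75 × (2×326.4 + 4×384) = 1641.6 kN.
Tension rupture (net): A_n = (220 − 2×24)×20 = 3440 mm² (U = 1.0, A_e = A_n). φR_n = 0.75 × 400 × 3440 = 1032.0 kN.
Tension yield (gross): A_g = 220×20 = 4400 mm². φR_n = 0.90 × 250 × 4400 = 990.0 kN.
Governing: min(663.0, 1641.6, 1032.0, 990.0) = 663.0 kN → bolt shear.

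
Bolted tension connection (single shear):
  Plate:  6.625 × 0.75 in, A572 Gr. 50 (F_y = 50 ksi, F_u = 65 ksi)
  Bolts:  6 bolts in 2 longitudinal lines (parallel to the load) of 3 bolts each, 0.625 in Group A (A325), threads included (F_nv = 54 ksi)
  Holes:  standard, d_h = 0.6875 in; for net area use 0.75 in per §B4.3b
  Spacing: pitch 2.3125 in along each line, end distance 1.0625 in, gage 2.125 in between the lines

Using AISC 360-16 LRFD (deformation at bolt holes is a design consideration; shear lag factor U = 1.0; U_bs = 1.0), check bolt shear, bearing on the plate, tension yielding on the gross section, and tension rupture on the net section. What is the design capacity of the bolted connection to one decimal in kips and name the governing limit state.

74.6 kips (bolt shear governs)

Bolt shear: A_b = π(0.625)²/4 = 0.3068 in². φR_n = 0.75 × 54 × 0.3068 × 6 × 1 = 74.6 kips.
Bearing (0.75 in plate, F_u = 65 ksi): end bolts L_c = 1.0625 − 0.6875/2 = 0.71875, R_n = min(1.2×0.71875×0.75×65, 2.4×0.625×0.75×65) = 42.047 kips/bolt; interior L_c = 2.3125 − 0.6875 = 1.625, R_n = 73.125 kips/bolt. φR_n = 0.75 × (2×42.047 + 4×73.125) = 282.4 kips.
Tension yield (gross): A_g = 6.625×0.75 = 4.9688 in². φR_n = 0.90 × 50 × 4.9688 = 223.6 kips.
Tension rupture (net): A_n = (6.625 − 2×0.75)×0.75 = 3.8438 in² (U = 1.0, A_e = A_n). φR_n = 0.75 × 65 × 3.8438 = 187.4 kips.
Governing: min(74.6, 282.4, 223.6, 187.4) = 74.6 kips → bolt shear.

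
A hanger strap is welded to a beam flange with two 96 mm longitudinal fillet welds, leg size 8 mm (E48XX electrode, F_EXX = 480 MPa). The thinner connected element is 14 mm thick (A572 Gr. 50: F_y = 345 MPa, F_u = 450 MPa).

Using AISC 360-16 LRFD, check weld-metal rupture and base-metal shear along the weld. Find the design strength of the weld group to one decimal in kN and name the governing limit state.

Weld metal: throat = 0.707×8 = 5.656 mm, L = 2×96 = 192 mm. φR_n = 0.75 × 0.6 × 480 × 5.656 × 192 = 234.6 kN.
Base metal shear (14 mm plate): yield φR_n = 1.0×0.6×345×14×192 = 556.4 kN; rupture φR_n = 0.75×0.6×450×14×192 = 544.3 kN; take 544.3 kN (rupture).
Governing: min(234.6, 544.3) = 234.6 kN → weld metal.

234.6 kN (weld metal governs)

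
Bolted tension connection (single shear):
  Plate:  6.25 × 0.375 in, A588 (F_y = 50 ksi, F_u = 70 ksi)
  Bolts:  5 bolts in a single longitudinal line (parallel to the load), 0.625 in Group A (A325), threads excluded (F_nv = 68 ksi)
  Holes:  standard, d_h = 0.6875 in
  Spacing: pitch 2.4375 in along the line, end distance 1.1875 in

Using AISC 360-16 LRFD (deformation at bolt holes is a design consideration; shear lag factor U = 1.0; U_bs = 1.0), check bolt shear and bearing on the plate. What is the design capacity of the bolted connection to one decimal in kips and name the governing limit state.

Bolt shear: A_b = π(0.625)²/4 = 0.3068 in². φR_n = 0.75 × 68 × 0.3068 × 5 × 1 = 78.2 kips.
Bearing (0.375 in plate, F_u = 70 ksi): end bolts L_c = 1.1875 − 0.6875/2 = 0.84375, R_n = min(1.2×0.84375×0.375×70, 2.4×0.625×0.375×70) = 26.578 kips/bolt; interior L_c = 2.4375 − 0.6875 = 1.75, R_n = 39.375 kips/bolt. φR_n = 0.75 × (1×26.578 + 4×39.375) = 138.1 kips.
Governing: min(78.2, 138.1) = 78.2 kips → bolt shear.

78.2 kips (bolt shear governs)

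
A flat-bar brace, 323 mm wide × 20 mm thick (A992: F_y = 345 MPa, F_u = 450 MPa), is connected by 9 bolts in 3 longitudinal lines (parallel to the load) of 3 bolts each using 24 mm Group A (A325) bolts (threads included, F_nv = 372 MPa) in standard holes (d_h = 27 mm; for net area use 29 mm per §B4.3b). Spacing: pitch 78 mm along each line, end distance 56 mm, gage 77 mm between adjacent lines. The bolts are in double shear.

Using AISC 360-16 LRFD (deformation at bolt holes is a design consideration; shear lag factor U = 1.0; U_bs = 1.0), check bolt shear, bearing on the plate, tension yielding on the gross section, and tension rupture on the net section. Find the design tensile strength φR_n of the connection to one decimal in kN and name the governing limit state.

Bolt shear: A_b = π(24)²/4 = 452.39 mm². φR_n = 0.75 × 372 × 452.39 × 9 × 2 = 2271.9 kN.
Bearing (20 mm plate, F_u = 450 MPa): end bolts L_c = 56 − 27/2 = 42.5, R_n = min(1.2×42.5×20×450, 2.4×24×20×450) = 459 kN/bolt; interior L_c = 78 − 27 = 51, R_n = 518.4 kN/bolt. φR_n = 0.75 × (3×459 + 6×518.4) = 3365.6 kN.
Tension yield (gross): A_g = 323×20 = 6460 mm². φR_n = 0.90 × 345 × 6460 = 2005.8 kN.
Tension rupture (net): A_n = (323 − 3×29)×20 = 4720 mm² (U = 1.0, A_e = A_n). φR_n = 0.75 × 450 × 4720 = 1593.0 kN.
Governing: min(2271.9, 3365.6, 2005.8, 1593.0) = 1593.0 kN → net-section rupture.

1593.0 kN (net-section rupture governs)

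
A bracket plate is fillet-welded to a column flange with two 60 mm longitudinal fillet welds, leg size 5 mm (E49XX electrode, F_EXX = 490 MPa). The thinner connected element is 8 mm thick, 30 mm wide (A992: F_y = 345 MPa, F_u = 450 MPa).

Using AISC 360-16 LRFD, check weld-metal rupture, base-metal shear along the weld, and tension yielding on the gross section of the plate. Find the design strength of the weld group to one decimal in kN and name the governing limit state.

Weld metal: throat = 0.707×5 = 3.535 mm, L = 2×60 = 120 mm. φR_n = 0.75 × 0.6 × 490 × 3.535 × 120 = 93.5 kN.
Base metal shear (8 mm plate): yield φR_n = 1.0×0.6×345×8×120 = 198.7 kN; rupture φR_n = 0.75×0.6×450×8×120 = 194.4 kN; take 194.4 kN (rupture).
Tension yield (gross): A_g = 30×8 = 240 mm². φR_n = 0.90 × 345 × 240 = 74.5 kN.
Governing: min(93.5, 194.4, 74.5) = 74.5 kN → gross-section yield.

74.5 kN (gross-section yield governs)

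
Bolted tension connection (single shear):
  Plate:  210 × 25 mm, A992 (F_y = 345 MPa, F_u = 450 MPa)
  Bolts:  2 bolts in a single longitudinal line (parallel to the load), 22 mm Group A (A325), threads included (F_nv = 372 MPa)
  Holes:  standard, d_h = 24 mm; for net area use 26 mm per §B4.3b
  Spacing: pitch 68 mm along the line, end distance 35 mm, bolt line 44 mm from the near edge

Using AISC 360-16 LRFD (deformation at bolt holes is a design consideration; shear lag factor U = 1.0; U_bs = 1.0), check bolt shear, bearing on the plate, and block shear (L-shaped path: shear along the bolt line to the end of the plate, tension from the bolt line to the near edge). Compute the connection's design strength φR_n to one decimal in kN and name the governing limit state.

Bolt shear: A_b = π(22)²/4 = 380.13 mm². φR_n = 0.75 × 372 × 380.13 × 2 × 1 = 212.1 kN.
Bearing (25 mm plate, F_u = 450 MPa): end bolts L_c = 35 − 24/2 = 23, R_n = min(1.2×23×25×450, 2.4×22×25×450) = 310.5 kN/bolt; interior L_c = 68 − 24 = 44, R_n = 594 kN/bolt. φR_n = 0.75 × (1×310.5 + 1×594) = 678.4 kN.
Block shear: shear path 1×[35+1×68] = 1×103 mm, A_gv = 2575, A_nv = 1×(103 − 1.5×26)×25 = 1600 mm²; tension to near edge: (44 − 0.5×26)×25 = 775 mm². R_n = min(0.6×450×1600, 0.6×345×2575) + 1.0×450×775 = min(432, 533.03) + 348.75 = 780.75 kN. φR_n = 0.75 × 780.75 = 585.6 kN.
Governing: min(212.1, 678.4, 585.6) = 212.1 kN → bolt shear.

212.1 kN (bolt shear governs)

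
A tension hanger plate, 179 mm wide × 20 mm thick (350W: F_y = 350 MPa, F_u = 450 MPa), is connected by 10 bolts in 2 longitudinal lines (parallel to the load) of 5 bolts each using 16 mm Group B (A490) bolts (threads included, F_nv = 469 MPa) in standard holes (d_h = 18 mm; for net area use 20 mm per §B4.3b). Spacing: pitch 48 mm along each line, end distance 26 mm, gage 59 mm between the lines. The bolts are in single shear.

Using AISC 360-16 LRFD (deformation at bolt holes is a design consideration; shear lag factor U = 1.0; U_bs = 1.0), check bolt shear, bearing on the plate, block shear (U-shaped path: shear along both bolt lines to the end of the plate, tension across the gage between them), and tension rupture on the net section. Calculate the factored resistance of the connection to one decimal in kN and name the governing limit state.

Bolt shear: A_b = π(16)²/4 = 201.06 mm². φR_n = 0.75 × 469 × 201.06 × 10 × 1 = 707.2 kN.
Bearing (20 mm plate, F_u = 450 MPa): end bolts L_c = 26 − 18/2 = 17, R_n = min(1.2×17×20×450, 2.4×16×20×450) = 183.6 kN/bolt; interior L_c = 48 − 18 = 30, R_n = 324 kN/bolt. φR_n = 0.75 × (2×183.6 + 8×324) = 2219.4 kN.
Block shear: shear path 2×[26+4×48] = 2×218 mm, A_gv = 8720, A_nv = 2×(218 − 4.5×20)×20 = 5120 mm²; tension across gage: (59 − 1×20)×20 = 780 mm². R_n = min(0.6×450×5120, 0.6×350×8720) + 1.0×450×780 = min(1382.4, 1831.2) + 351 = 1733.4 kN. φR_n = 0.75 × 1733.4 = 1300.1 kN.
Tension rupture (net): A_n = (179 − 2×20)×20 = 2780 mm² (U = 1.0, A_e = A_n). φR_n = 0.75 × 450 × 2780 = 938.3 kN.
Governing: min(707.2, 2219.4, 1300.1, 938.3) = 707.2 kN → bolt shear.

707.2 kN (bolt shear governs)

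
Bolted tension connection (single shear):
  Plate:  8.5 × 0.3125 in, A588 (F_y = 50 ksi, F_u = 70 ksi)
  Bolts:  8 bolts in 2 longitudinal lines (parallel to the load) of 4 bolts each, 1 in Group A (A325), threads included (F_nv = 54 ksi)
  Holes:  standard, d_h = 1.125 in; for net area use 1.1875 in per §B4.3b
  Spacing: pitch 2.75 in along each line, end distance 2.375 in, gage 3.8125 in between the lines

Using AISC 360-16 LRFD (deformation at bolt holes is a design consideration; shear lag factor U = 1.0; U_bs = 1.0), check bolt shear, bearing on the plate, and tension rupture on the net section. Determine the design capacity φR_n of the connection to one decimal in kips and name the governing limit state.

100.5 kips (net-section rupture governs)

Bolt shear: A_b = π(1)²/4 = 0.7854 in². φR_n = 0.75 × 54 × 0.7854 × 8 × 1 = 254.5 kips.
Bearing (0.3125 in plate, F_u = 70 ksi): end bolts L_c = 2.375 − 1.125/2 = 1.8125, R_n = min(1.2×1.8125×0.3125×70, 2.4×1×0.3125×70) = 47.578 kips/bolt; interior L_c = 2.75 − 1.125 = 1.625, R_n = 42.656 kips/bolt. φR_n = 0.75 × (2×47.578 + 6×42.656) = 263.3 kips.
Tension rupture (net): A_n = (8.5 − 2×1.1875)×0.3125 = 1.9141 in² (U = 1.0, A_e = A_n). φR_n = 0.75 × 70 × 1.9141 = 100.5 kips.
Governing: min(254.5, 263.3, 100.5) = 100.5 kips → net-section rupture.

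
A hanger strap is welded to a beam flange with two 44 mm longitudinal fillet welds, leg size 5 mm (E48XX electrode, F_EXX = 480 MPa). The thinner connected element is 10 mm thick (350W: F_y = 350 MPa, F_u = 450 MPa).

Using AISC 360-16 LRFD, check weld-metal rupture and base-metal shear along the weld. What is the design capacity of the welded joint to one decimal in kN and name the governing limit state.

67.2 kN (weld metal governs)

Weld metal: throat = 0.707×5 = 3.535 mm, L = 2×44 = 88 mm. φR_n = 0.75 × 0.6 × 480 × 3.535 × 88 = 67.2 kN.
Base metal shear (10 mm plate): yield φR_n = 1.0×0.6×350×10×88 = 184.8 kN; rupture φR_n = 0.75×0.6×450×10×88 = 178.2 kN; take 178.2 kN (rupture).
Governing: min(67.2, 178.2) = 67.2 kN → weld metal.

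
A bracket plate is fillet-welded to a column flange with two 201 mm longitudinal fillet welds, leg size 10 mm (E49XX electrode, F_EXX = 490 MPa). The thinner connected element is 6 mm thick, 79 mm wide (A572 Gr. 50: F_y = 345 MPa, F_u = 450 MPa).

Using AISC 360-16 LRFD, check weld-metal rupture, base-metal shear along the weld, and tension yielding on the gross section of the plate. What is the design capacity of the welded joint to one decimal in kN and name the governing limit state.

Weld metal: throat = 0.707×10 = 7.07 mm, L = 2×201 = 402 mm. φR_n = 0.75 × 0.6 × 490 × 7.07 × 402 = 626.7 kN.
Base metal shear (6 mm plate): yield φR_n = 1.0×0.6×345×6×402 = 499.3 kN; rupture φR_n = 0.75×0.6×450×6×402 = 488.4 kN; take 488.4 kN (rupture).
Tension yield (gross): A_g = 79×6 = 474 mm². φR_n = 0.90 × 345 × 474 = 147.2 kN.
Governing: min(626.7, 488.4, 147.2) = 147.2 kN → gross-section yield.

147.2 kN (gross-section yield governs)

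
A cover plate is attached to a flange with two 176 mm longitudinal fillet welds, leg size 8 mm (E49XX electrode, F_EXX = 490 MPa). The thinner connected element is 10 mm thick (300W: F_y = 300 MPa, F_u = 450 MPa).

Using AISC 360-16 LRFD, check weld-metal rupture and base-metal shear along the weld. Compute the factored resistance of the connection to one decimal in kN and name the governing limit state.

Weld metal: throat = 0.707×8 = 5.656 mm, L = 2×176 = 352 mm. φR_n = 0.75 × 0.6 × 490 × 5.656 × 352 = 439.0 kN.
Base metal shear (10 mm plate): yield φR_n = 1.0×0.6×300×10×352 = 633.6 kN; rupture φR_n = 0.75×0.6×450×10×352 = 712.8 kN; take 633.6 kN (yield).
Governing: min(439.0, 633.6) = 439.0 kN → weld metal.

439.0 kN (weld metal governs)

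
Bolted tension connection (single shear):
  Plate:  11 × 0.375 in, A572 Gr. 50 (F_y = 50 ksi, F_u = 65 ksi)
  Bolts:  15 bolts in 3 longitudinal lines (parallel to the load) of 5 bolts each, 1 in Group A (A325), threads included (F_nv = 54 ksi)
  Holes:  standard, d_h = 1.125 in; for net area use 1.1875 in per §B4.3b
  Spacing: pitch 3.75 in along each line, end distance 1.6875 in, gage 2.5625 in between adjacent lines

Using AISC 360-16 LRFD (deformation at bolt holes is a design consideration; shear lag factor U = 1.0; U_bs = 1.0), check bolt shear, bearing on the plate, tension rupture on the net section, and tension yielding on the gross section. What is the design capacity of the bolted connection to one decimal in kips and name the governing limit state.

136.0 kips (net-section rupture governs)

Bolt shear: A_b = π(1)²/4 = 0.7854 in². φR_n = 0.75 × 54 × 0.7854 × 15 × 1 = 477.1 kips.
Bearing (0.375 in plate, F_u = 65 ksi): end bolts L_c = 1.6875 − 1.125/2 = 1.125, R_n = min(1.2×1.125×0.375×65, 2.4×1×0.375×65) = 32.906 kips/bolt; interior L_c = 3.75 − 1.125 = 2.625, R_n = 58.5 kips/bolt. φR_n = 0.75 × (3×32.906 + 12×58.5) = 600.5 kips.
Tension rupture (net): A_n = (11 − 3×1.1875)×0.375 = 2.7891 in² (U = 1.0, A_e = A_n). φR_n = 0.75 × 65 × 2.7891 = 136.0 kips.
Tension yield (gross): A_g = 11×0.375 = 4.125 in². φR_n = 0.90 × 50 × 4.125 = 185.6 kips.
Governing: min(477.1, 600.5, 136.0, 185.6) = 136.0 kips → net-section rupture.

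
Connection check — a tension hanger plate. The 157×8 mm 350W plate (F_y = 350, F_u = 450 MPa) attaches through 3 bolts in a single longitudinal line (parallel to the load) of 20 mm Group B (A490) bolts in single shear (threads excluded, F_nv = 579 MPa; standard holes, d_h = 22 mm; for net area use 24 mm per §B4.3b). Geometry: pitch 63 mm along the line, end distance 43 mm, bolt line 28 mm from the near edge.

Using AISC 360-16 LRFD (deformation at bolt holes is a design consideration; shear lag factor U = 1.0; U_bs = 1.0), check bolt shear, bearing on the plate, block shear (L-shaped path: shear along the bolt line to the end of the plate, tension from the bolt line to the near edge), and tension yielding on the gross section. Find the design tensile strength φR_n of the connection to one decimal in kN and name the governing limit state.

Bolt shear: A_b = π(20)²/4 = 314.16 mm². φR_n = 0.75 × 579 × 314.16 × 3 × 1 = 409.3 kN.
Bearing (8 mm plate, F_u = 450 MPa): end bolts L_c = 43 − 22/2 = 32, R_n = min(1.2×32×8×450, 2.4×20×8×450) = 138.24 kN/bolt; interior L_c = 63 − 22 = 41, R_n = 172.8 kN/bolt. φR_n = 0.75 × (1×138.24 + 2×172.8) = 362.9 kN.
Block shear: shear path 1×[43+2×63] = 1×169 mm, A_gv = 1352, A_nv = 1×(169 − 2.5×24)×8 = 872 mm²; tension to near edge: (28 − 0.5×24)×8 = 128 mm². R_n = min(0.6×450×872, 0.6×350×1352) + 1.0×450×128 = min(235.44, 283.92) + 57.6 = 293.04 kN. φR_n = 0.75 × 293.04 = 219.8 kN.
Tension yield (gross): A_g = 157×8 = 1256 mm². φR_n = 0.90 × 350 × 1256 = 395.6 kN.
Governing: min(409.3, 362.9, 219.8, 395.6) = 219.8 kN → block shear.

219.8 kN (block shear governs)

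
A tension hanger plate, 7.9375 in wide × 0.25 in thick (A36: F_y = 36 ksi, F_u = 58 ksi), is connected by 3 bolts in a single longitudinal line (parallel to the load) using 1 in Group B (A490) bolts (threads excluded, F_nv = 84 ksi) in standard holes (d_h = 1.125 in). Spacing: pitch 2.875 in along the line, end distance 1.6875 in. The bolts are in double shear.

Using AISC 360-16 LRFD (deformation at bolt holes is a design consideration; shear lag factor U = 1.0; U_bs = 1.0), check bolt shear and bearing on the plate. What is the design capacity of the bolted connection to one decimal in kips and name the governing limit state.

Bolt shear: A_b = π(1)²/4 = 0.7854 in². φR_n = 0.75 × 84 × 0.7854 × 3 × 2 = 296.9 kips.
Bearing (0.25 in plate, F_u = 58 ksi): end bolts L_c = 1.6875 − 1.125/2 = 1.125, R_n = min(1.2×1.125×0.25×58, 2.4×1×0.25×58) = 19.575 kips/bolt; interior L_c = 2.875 − 1.125 = 1.75, R_n = 30.45 kips/bolt. φR_n = 0.75 × (1×19.575 + 2×30.45) = 60.4 kips.
Governing: min(296.9, 60.4) = 60.4 kips → bearing.

60.4 kips (bearing governs)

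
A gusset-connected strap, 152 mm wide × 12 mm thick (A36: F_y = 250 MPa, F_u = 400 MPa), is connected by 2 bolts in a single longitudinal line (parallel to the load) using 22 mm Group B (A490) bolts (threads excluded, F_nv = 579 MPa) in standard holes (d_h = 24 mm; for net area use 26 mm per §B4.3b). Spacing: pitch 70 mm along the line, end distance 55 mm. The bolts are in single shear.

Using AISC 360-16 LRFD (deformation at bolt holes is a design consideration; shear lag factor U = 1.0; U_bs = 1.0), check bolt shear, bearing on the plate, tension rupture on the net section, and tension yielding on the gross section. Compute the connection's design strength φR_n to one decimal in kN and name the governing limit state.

330.1 kN (bolt shear governs)

Bolt shear: A_b = π(22)²/4 = 380.13 mm². φR_n = 0.75 × 579 × 380.13 × 2 × 1 = 330.1 kN.
Bearing (12 mm plate, F_u = 400 MPa): end bolts L_c = 55 − 24/2 = 43, R_n = min(1.2×43×12×400, 2.4×22×12×400) = 247.68 kN/bolt; interior L_c = 70 − 24 = 46, R_n = 253.44 kN/bolt. φR_n = 0.75 × (1×247.68 + 1×253.44) = 375.8 kN.
Tension rupture (net): A_n = (152 − 1×26)×12 = 1512 mm² (U = 1.0, A_e = A_n). φR_n = 0.75 × 400 × 1512 = 453.6 kN.
Tension yield (gross): A_g = 152×12 = 1824 mm². φR_n = 0.90 × 250 × 1824 = 410.4 kN.
Governing: min(330.1, 375.8, 453.6, 410.4) = 330.1 kN → bolt shear.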